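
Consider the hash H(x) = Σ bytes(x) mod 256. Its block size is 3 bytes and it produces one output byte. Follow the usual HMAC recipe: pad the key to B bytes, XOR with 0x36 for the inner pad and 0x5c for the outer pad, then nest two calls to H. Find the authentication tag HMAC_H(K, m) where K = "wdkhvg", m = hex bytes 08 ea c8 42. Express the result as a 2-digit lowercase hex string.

b4

Key "wdkhvg" = 77 64 6b 68 76 67 is 6 bytes > B = 3, so hash it first: H(key) = 8b, then zero-pad to 3 bytes: K' = 8b 00 00.
K' ⊕ ipad = bd 36 36.  K' ⊕ opad = d7 5c 5c.
Inner input = (K'⊕ipad) ∥ m = bd 36 36 ∥ 08 ea c8 42.
Inner hash: sum = 189+54+54+8+234+200+66 = 805; mod 256 = 37 → 25.
Outer input = (K'⊕opad) ∥ inner = d7 5c 5c ∥ 25.
Outer hash (tag): sum = 215+92+92+37 = 436; mod 256 = 180 → b4.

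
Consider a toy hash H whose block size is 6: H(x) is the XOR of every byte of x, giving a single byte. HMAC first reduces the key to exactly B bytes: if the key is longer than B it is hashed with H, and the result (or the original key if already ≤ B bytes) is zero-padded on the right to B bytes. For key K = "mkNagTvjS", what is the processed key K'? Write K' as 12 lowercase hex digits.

550000000000

|K| = 9 > B = 6, so first hash the key.
H(K): XOR 6d⊕6b⊕4e⊕61⊕67⊕54⊕76⊕6a⊕53 = 55.
Zero-pad H(K) = 55 to 6 bytes: K' = 55 00 00 00 00 00.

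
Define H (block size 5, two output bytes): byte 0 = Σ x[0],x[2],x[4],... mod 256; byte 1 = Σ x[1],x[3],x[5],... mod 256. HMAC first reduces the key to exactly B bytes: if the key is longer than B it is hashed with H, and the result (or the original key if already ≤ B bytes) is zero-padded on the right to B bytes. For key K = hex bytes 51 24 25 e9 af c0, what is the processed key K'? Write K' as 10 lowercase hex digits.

|K| = 6 > B = 5, so first hash the key.
H(K): even-index sum = 293 mod 256 = 37; odd-index sum = 461 mod 256 = 205 → 25 cd.
Zero-pad H(K) = 25 cd to 5 bytes: K' = 25 cd 00 00 00.

25cd000000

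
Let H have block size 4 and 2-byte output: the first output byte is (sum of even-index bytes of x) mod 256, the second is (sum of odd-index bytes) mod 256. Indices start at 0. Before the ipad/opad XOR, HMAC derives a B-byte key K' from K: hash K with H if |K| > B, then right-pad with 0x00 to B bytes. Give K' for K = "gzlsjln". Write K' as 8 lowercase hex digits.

ab590000

|K| = 7 > B = 4, so first hash the key.
H(K): even-index sum = 427 mod 256 = 171; odd-index sum = 345 mod 256 = 89 → ab 59.
Zero-pad H(K) = ab 59 to 4 bytes: K' = ab 59 00 00.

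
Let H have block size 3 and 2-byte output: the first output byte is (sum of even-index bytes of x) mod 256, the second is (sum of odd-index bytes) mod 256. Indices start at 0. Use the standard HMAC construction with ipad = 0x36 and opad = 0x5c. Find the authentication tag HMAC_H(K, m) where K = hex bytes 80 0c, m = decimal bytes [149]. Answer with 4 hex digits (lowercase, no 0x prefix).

Key hex bytes 80 0c is 2 bytes ≤ B = 3; zero-pad to 3 bytes: K' = 80 0c 00.
K' ⊕ ipad = b6 3a 36.  K' ⊕ opad = dc 50 5c.
Inner input = (K'⊕ipad) ∥ m = b6 3a 36 ∥ 95.
Inner hash: even-index sum = 236 mod 256 = 236; odd-index sum = 207 mod 256 = 207 → ec cf.
Outer input = (K'⊕opad) ∥ inner = dc 50 5c ∥ ec cf.
Outer hash (tag): even-index sum = 519 mod 256 = 7; odd-index sum = 316 mod 256 = 60 → 07 3c.

073c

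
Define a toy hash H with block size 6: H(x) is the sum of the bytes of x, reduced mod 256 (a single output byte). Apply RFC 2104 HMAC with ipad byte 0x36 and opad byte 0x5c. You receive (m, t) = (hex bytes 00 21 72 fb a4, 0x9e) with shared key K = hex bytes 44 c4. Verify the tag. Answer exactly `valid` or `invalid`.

Key hex bytes 44 c4 is 2 bytes ≤ B = 6; zero-pad to 6 bytes: K' = 44 c4 00 00 00 00.
K' ⊕ ipad = 72 f2 36 36 36 36; K' ⊕ opad = 18 98 5c 5c 5c 5c.
Inner hash: sum = 114+242+54+54+54+54+0+33+114+251+164 = 1134; mod 256 = 110 → 6e.
Outer hash (recomputed tag): sum = 24+152+92+92+92+92+110 = 654; mod 256 = 142 → 8e.
Recomputed tag = 8e; claimed = 9e → mismatch.

invalid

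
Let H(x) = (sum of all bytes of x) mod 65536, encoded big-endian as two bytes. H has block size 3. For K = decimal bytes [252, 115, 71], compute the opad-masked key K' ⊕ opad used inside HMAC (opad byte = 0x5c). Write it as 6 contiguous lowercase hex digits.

Key decimal bytes [252, 115, 71] = fc 73 47 is exactly B = 3 bytes: K' = fc 73 47.
XOR each byte with 0x5c: fc⊕5c=a0, 73⊕5c=2f, 47⊕5c=1b.

a02f1b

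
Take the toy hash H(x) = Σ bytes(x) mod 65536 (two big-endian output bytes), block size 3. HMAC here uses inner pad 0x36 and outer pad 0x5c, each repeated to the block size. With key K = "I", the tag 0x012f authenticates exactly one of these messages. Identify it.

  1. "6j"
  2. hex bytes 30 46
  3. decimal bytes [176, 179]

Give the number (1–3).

Key "I" = 49 is 1 byte ≤ B = 3; zero-pad to 3 bytes: K' = 49 00 00.
K' ⊕ ipad = 7f 36 36; K' ⊕ opad = 15 5c 5c.
m1: inner = H(7f 36 36 36 6a) = 01 8b; tag = H(15 5c 5c 01 8b) = 0159
m2: inner = H(7f 36 36 30 46) = 01 61; tag = H(15 5c 5c 01 61) = 012f ← matches
m3: inner = H(7f 36 36 b0 b3) = 02 4e; tag = H(15 5c 5c 02 4e) = 011d

2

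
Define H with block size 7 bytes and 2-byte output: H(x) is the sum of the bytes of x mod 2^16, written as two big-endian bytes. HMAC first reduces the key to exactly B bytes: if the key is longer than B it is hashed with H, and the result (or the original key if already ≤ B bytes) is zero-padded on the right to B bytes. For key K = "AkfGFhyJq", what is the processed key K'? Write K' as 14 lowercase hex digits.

033b0000000000

|K| = 9 > B = 7, so first hash the key.
H(K): sum = 65+107+102+71+70+104+121+74+113 = 827 → 03 3b.
Zero-pad H(K) = 03 3b to 7 bytes: K' = 03 3b 00 00 00 00 00.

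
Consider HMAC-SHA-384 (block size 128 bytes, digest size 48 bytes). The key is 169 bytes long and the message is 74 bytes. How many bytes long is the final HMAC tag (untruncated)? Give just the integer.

The tag is one SHA-384 digest: 48 bytes.

48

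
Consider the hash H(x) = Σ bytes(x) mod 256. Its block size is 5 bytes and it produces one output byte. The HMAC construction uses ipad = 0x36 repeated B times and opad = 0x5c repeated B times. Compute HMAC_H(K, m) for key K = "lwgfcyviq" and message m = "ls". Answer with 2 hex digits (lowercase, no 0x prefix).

Key "lwgfcyviq" = 6c 77 67 66 63 79 76 69 71 is 9 bytes > B = 5, so hash it first: H(key) = dc, then zero-pad to 5 bytes: K' = dc 00 00 00 00.
K' ⊕ ipad = ea 36 36 36 36.  K' ⊕ opad = 80 5c 5c 5c 5c.
Inner input = (K'⊕ipad) ∥ m = ea 36 36 36 36 ∥ 6c 73.
Inner hash: sum = 234+54+54+54+54+108+115 = 673; mod 256 = 161 → a1.
Outer input = (K'⊕opad) ∥ inner = 80 5c 5c 5c 5c ∥ a1.
Outer hash (tag): sum = 128+92+92+92+92+161 = 657; mod 256 = 145 → 91.

91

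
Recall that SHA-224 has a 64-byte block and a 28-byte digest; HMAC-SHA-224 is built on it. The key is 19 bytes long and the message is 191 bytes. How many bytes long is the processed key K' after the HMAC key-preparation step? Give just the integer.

Key is 19 ≤ 64 bytes, zero-padded: |K'| = 64.

64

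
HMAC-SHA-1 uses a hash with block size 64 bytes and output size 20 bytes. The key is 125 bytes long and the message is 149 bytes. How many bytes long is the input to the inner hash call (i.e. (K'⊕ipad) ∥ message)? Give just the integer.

Key is 125 > 64 bytes, so it is hashed to 20 bytes then zero-padded to 64: |K'| = 64.
Inner input = (K'⊕ipad) ∥ m → 64 + 149 = 213 bytes.

213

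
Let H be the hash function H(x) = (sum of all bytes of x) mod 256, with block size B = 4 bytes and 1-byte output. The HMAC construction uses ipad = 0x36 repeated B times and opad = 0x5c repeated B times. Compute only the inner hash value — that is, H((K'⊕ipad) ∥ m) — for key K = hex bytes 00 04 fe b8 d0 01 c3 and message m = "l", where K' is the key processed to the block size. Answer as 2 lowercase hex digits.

Key hex bytes 00 04 fe b8 d0 01 c3 is 7 bytes > B = 4, so hash it first: H(key) = 4e, then zero-pad to 4 bytes: K' = 4e 00 00 00.
K' ⊕ ipad = 78 36 36 36.
Inner input = 78 36 36 36 ∥ 6c.
Inner hash: sum = 120+54+54+54+108 = 390; mod 256 = 134 → 86.

86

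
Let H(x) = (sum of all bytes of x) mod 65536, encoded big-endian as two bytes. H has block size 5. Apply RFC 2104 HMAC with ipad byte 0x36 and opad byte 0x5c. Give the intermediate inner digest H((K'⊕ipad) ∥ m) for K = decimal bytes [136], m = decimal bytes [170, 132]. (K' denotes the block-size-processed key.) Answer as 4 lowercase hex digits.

02c4

Key decimal bytes [136] = 88 is 1 byte ≤ B = 5; zero-pad to 5 bytes: K' = 88 00 00 00 00.
K' ⊕ ipad = be 36 36 36 36.
Inner input = be 36 36 36 36 ∥ aa 84.
Inner hash: sum = 190+54+54+54+54+170+132 = 708 → 02 c4.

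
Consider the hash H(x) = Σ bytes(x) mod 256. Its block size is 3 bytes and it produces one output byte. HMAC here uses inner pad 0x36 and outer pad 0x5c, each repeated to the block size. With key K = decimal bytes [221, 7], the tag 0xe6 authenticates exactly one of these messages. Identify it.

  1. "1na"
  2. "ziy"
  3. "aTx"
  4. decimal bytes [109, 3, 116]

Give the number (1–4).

2

Key decimal bytes [221, 7] = dd 07 is 2 bytes ≤ B = 3; zero-pad to 3 bytes: K' = dd 07 00.
K' ⊕ ipad = eb 31 36; K' ⊕ opad = 81 5b 5c.
m1: inner = H(eb 31 36 31 6e 61) = 52; tag = H(81 5b 5c 52) = 8a
m2: inner = H(eb 31 36 7a 69 79) = ae; tag = H(81 5b 5c ae) = e6 ← matches
m3: inner = H(eb 31 36 61 54 78) = 7f; tag = H(81 5b 5c 7f) = b7
m4: inner = H(eb 31 36 6d 03 74) = 36; tag = H(81 5b 5c 36) = 6e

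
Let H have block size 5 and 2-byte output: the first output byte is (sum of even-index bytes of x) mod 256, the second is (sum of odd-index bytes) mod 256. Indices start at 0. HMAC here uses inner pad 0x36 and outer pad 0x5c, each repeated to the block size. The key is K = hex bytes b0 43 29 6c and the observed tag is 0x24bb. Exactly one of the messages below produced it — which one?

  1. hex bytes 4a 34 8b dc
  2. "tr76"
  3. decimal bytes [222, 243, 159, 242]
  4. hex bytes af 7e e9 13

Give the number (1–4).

Key hex bytes b0 43 29 6c is 4 bytes ≤ B = 5; zero-pad to 5 bytes: K' = b0 43 29 6c 00.
K' ⊕ ipad = 86 75 1f 5a 36; K' ⊕ opad = ec 1f 75 30 5c.
m1: inner = H(86 75 1f 5a 36 4a 34 8b dc) = eb a4; tag = H(ec 1f 75 30 5c eb a4) = 613a
m2: inner = H(86 75 1f 5a 36 74 72 37 36) = 83 7a; tag = H(ec 1f 75 30 5c 83 7a) = 37d2
m3: inner = H(86 75 1f 5a 36 de f3 9f f2) = c0 4c; tag = H(ec 1f 75 30 5c c0 4c) = 090f
m4: inner = H(86 75 1f 5a 36 af 7e e9 13) = 6c 67; tag = H(ec 1f 75 30 5c 6c 67) = 24bb ← matches

4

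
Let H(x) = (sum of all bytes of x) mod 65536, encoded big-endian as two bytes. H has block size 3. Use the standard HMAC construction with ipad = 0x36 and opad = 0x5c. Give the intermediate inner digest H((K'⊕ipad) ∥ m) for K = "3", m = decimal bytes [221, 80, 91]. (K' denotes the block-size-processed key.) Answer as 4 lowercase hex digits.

Key "3" = 33 is 1 byte ≤ B = 3; zero-pad to 3 bytes: K' = 33 00 00.
K' ⊕ ipad = 05 36 36.
Inner input = 05 36 36 ∥ dd 50 5b.
Inner hash: sum = 5+54+54+221+80+91 = 505 → 01 f9.

01f9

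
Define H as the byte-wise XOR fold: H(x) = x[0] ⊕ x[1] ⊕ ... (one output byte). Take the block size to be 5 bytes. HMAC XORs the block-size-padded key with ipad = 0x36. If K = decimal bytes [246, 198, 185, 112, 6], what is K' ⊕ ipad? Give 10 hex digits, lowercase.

c0f08f4630

Key decimal bytes [246, 198, 185, 112, 6] = f6 c6 b9 70 06 is exactly B = 5 bytes: K' = f6 c6 b9 70 06.
XOR each byte with 0x36: f6⊕36=c0, c6⊕36=f0, b9⊕36=8f, 70⊕36=46, 06⊕36=30.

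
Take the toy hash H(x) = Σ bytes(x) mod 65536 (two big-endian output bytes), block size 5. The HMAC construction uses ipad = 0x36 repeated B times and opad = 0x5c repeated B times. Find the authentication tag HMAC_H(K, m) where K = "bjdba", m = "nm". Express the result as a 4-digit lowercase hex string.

01b1

Key "bjdba" = 62 6a 64 62 61 is exactly B = 5 bytes: K' = 62 6a 64 62 61.
K' ⊕ ipad = 54 5c 52 54 57.  K' ⊕ opad = 3e 36 38 3e 3d.
Inner input = (K'⊕ipad) ∥ m = 54 5c 52 54 57 ∥ 6e 6d.
Inner hash: sum = 84+92+82+84+87+110+109 = 648 → 02 88.
Outer input = (K'⊕opad) ∥ inner = 3e 36 38 3e 3d ∥ 02 88.
Outer hash (tag): sum = 62+54+56+62+61+2+136 = 433 → 01 b1.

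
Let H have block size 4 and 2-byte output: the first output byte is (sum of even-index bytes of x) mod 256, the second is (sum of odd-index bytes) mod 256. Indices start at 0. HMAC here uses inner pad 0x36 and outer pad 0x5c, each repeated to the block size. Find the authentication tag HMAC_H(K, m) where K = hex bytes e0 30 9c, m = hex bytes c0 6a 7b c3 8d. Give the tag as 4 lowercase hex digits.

Key hex bytes e0 30 9c is 3 bytes ≤ B = 4; zero-pad to 4 bytes: K' = e0 30 9c 00.
K' ⊕ ipad = d6 06 aa 36.  K' ⊕ opad = bc 6c c0 5c.
Inner input = (K'⊕ipad) ∥ m = d6 06 aa 36 ∥ c0 6a 7b c3 8d.
Inner hash: even-index sum = 840 mod 256 = 72; odd-index sum = 361 mod 256 = 105 → 48 69.
Outer input = (K'⊕opad) ∥ inner = bc 6c c0 5c ∥ 48 69.
Outer hash (tag): even-index sum = 452 mod 256 = 196; odd-index sum = 305 mod 256 = 49 → c4 31.

c431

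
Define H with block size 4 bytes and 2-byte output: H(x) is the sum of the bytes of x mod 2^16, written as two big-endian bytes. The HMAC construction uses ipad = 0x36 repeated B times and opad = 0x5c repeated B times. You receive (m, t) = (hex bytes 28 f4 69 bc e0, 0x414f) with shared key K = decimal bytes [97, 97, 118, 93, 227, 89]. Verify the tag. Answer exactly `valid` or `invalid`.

invalid

Key decimal bytes [97, 97, 118, 93, 227, 89] = 61 61 76 5d e3 59 is 6 bytes > B = 4, so hash it first: H(key) = 02 d1, then zero-pad to 4 bytes: K' = 02 d1 00 00.
K' ⊕ ipad = 34 e7 36 36; K' ⊕ opad = 5e 8d 5c 5c.
Inner hash: sum = 52+231+54+54+40+244+105+188+224 = 1192 → 04 a8.
Outer hash (recomputed tag): sum = 94+141+92+92+4+168 = 591 → 02 4f.
Recomputed tag = 024f; claimed = 414f → mismatch.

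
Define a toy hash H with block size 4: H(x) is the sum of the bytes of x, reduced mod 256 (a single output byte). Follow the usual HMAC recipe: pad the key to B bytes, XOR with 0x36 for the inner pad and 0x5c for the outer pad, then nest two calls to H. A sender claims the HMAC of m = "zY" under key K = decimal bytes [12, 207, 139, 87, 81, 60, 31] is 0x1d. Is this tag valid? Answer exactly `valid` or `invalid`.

valid

Key decimal bytes [12, 207, 139, 87, 81, 60, 31] = 0c cf 8b 57 51 3c 1f is 7 bytes > B = 4, so hash it first: H(key) = 69, then zero-pad to 4 bytes: K' = 69 00 00 00.
K' ⊕ ipad = 5f 36 36 36; K' ⊕ opad = 35 5c 5c 5c.
Inner hash: sum = 95+54+54+54+122+89 = 468; mod 256 = 212 → d4.
Outer hash (recomputed tag): sum = 53+92+92+92+212 = 541; mod 256 = 29 → 1d.
Recomputed tag = 1d; claimed = 1d → match.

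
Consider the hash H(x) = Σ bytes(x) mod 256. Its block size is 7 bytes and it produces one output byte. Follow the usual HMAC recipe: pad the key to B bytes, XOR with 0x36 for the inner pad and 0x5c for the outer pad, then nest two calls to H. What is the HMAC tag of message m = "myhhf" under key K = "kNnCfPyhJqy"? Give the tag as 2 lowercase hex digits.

Key "kNnCfPyhJqy" = 6b 4e 6e 43 66 50 79 68 4a 71 79 is 11 bytes > B = 7, so hash it first: H(key) = 35, then zero-pad to 7 bytes: K' = 35 00 00 00 00 00 00.
K' ⊕ ipad = 03 36 36 36 36 36 36.  K' ⊕ opad = 69 5c 5c 5c 5c 5c 5c.
Inner input = (K'⊕ipad) ∥ m = 03 36 36 36 36 36 36 ∥ 6d 79 68 68 66.
Inner hash: sum = 3+54+54+54+54+54+54+109+121+104+104+102 = 867; mod 256 = 99 → 63.
Outer input = (K'⊕opad) ∥ inner = 69 5c 5c 5c 5c 5c 5c ∥ 63.
Outer hash (tag): sum = 105+92+92+92+92+92+92+99 = 756; mod 256 = 244 → f4.

f4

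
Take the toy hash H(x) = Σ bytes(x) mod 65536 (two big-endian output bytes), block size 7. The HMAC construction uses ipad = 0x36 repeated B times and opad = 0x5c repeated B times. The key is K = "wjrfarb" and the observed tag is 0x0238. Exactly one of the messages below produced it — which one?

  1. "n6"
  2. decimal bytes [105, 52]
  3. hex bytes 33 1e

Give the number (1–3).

1

Key "wjrfarb" = 77 6a 72 66 61 72 62 is exactly B = 7 bytes: K' = 77 6a 72 66 61 72 62.
K' ⊕ ipad = 41 5c 44 50 57 44 54; K' ⊕ opad = 2b 36 2e 3a 3d 2e 3e.
m1: inner = H(41 5c 44 50 57 44 54 6e 36) = 02 c4; tag = H(2b 36 2e 3a 3d 2e 3e 02 c4) = 0238 ← matches
m2: inner = H(41 5c 44 50 57 44 54 69 34) = 02 bd; tag = H(2b 36 2e 3a 3d 2e 3e 02 bd) = 0231
m3: inner = H(41 5c 44 50 57 44 54 33 1e) = 02 71; tag = H(2b 36 2e 3a 3d 2e 3e 02 71) = 01e5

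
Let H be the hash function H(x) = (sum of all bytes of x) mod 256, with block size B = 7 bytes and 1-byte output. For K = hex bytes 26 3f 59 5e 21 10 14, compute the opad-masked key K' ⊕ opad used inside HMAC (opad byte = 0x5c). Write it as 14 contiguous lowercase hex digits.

7a6305027d4c48

Key hex bytes 26 3f 59 5e 21 10 14 is exactly B = 7 bytes: K' = 26 3f 59 5e 21 10 14.
XOR each byte with 0x5c: 26⊕5c=7a, 3f⊕5c=63, 59⊕5c=05, 5e⊕5c=02, 21⊕5c=7d, 10⊕5c=4c, 14⊕5c=48.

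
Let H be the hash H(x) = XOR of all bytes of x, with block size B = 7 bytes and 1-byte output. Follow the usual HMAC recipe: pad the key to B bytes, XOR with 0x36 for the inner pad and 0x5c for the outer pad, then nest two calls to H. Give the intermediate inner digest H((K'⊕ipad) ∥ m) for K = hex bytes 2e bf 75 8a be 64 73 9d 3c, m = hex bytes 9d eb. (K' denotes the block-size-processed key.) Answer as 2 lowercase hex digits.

Key hex bytes 2e bf 75 8a be 64 73 9d 3c is 9 bytes > B = 7, so hash it first: H(key) = 66, then zero-pad to 7 bytes: K' = 66 00 00 00 00 00 00.
K' ⊕ ipad = 50 36 36 36 36 36 36.
Inner input = 50 36 36 36 36 36 36 ∥ 9d eb.
Inner hash: XOR 50⊕36⊕36⊕36⊕36⊕36⊕36⊕9d⊕eb = 26.

26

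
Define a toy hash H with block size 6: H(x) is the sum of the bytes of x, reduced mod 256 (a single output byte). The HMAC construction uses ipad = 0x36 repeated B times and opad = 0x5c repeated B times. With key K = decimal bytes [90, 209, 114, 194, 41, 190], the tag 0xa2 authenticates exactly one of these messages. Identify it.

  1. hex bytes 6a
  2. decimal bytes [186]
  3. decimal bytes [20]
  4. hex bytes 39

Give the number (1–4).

2

Key decimal bytes [90, 209, 114, 194, 41, 190] = 5a d1 72 c2 29 be is exactly B = 6 bytes: K' = 5a d1 72 c2 29 be.
K' ⊕ ipad = 6c e7 44 f4 1f 88; K' ⊕ opad = 06 8d 2e 9e 75 e2.
m1: inner = H(6c e7 44 f4 1f 88 6a) = 9c; tag = H(06 8d 2e 9e 75 e2 9c) = 52
m2: inner = H(6c e7 44 f4 1f 88 ba) = ec; tag = H(06 8d 2e 9e 75 e2 ec) = a2 ← matches
m3: inner = H(6c e7 44 f4 1f 88 14) = 46; tag = H(06 8d 2e 9e 75 e2 46) = fc
m4: inner = H(6c e7 44 f4 1f 88 39) = 6b; tag = H(06 8d 2e 9e 75 e2 6b) = 21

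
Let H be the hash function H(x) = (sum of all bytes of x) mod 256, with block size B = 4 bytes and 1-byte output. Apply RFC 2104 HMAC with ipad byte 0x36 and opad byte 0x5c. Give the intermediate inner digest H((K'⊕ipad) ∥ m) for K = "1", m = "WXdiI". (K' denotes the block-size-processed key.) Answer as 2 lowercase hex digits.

6e

Key "1" = 31 is 1 byte ≤ B = 4; zero-pad to 4 bytes: K' = 31 00 00 00.
K' ⊕ ipad = 07 36 36 36.
Inner input = 07 36 36 36 ∥ 57 58 64 69 49.
Inner hash: sum = 7+54+54+54+87+88+100+105+73 = 622; mod 256 = 110 → 6e.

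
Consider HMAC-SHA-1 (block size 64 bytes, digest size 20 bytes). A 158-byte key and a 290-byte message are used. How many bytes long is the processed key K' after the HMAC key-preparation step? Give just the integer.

64

Key is 158 > 64 bytes, so it is hashed to 20 bytes then zero-padded to 64: |K'| = 64.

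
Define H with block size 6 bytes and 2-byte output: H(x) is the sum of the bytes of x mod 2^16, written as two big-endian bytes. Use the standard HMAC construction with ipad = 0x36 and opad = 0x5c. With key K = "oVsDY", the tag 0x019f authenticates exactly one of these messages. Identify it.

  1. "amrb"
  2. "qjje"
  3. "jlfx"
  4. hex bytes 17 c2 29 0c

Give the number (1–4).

1

Key "oVsDY" = 6f 56 73 44 59 is 5 bytes ≤ B = 6; zero-pad to 6 bytes: K' = 6f 56 73 44 59 00.
K' ⊕ ipad = 59 60 45 72 6f 36; K' ⊕ opad = 33 0a 2f 18 05 5c.
m1: inner = H(59 60 45 72 6f 36 61 6d 72 62) = 03 b7; tag = H(33 0a 2f 18 05 5c 03 b7) = 019f ← matches
m2: inner = H(59 60 45 72 6f 36 71 6a 6a 65) = 03 bf; tag = H(33 0a 2f 18 05 5c 03 bf) = 01a7
m3: inner = H(59 60 45 72 6f 36 6a 6c 66 78) = 03 c9; tag = H(33 0a 2f 18 05 5c 03 c9) = 01b1
m4: inner = H(59 60 45 72 6f 36 17 c2 29 0c) = 03 23; tag = H(33 0a 2f 18 05 5c 03 23) = 010b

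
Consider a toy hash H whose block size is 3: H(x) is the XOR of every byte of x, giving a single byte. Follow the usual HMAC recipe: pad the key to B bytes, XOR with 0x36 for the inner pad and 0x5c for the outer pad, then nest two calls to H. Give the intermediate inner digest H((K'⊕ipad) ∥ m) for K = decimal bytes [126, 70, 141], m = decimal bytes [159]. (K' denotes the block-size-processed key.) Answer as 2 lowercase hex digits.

Key decimal bytes [126, 70, 141] = 7e 46 8d is exactly B = 3 bytes: K' = 7e 46 8d.
K' ⊕ ipad = 48 70 bb.
Inner input = 48 70 bb ∥ 9f.
Inner hash: XOR 48⊕70⊕bb⊕9f = 1c.

1c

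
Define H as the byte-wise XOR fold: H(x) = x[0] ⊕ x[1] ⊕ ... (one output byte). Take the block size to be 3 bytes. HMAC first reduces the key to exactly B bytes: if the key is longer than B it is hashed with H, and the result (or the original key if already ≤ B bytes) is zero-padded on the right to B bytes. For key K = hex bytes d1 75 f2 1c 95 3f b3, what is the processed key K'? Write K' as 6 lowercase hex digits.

|K| = 7 > B = 3, so first hash the key.
H(K): XOR d1⊕75⊕f2⊕1c⊕95⊕3f⊕b3 = 53.
Zero-pad H(K) = 53 to 3 bytes: K' = 53 00 00.

530000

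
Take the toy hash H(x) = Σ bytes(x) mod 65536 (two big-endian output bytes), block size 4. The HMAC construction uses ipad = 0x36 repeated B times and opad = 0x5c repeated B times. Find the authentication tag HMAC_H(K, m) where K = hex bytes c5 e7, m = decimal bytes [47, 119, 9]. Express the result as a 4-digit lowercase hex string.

02ed

Key hex bytes c5 e7 is 2 bytes ≤ B = 4; zero-pad to 4 bytes: K' = c5 e7 00 00.
K' ⊕ ipad = f3 d1 36 36.  K' ⊕ opad = 99 bb 5c 5c.
Inner input = (K'⊕ipad) ∥ m = f3 d1 36 36 ∥ 2f 77 09.
Inner hash: sum = 243+209+54+54+47+119+9 = 735 → 02 df.
Outer input = (K'⊕opad) ∥ inner = 99 bb 5c 5c ∥ 02 df.
Outer hash (tag): sum = 153+187+92+92+2+223 = 749 → 02 ed.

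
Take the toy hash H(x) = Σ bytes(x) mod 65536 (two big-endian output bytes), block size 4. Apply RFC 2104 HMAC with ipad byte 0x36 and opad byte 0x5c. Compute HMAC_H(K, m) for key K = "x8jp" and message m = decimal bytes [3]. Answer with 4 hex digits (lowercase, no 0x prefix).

Key "x8jp" = 78 38 6a 70 is exactly B = 4 bytes: K' = 78 38 6a 70.
K' ⊕ ipad = 4e 0e 5c 46.  K' ⊕ opad = 24 64 36 2c.
Inner input = (K'⊕ipad) ∥ m = 4e 0e 5c 46 ∥ 03.
Inner hash: sum = 78+14+92+70+3 = 257 → 01 01.
Outer input = (K'⊕opad) ∥ inner = 24 64 36 2c ∥ 01 01.
Outer hash (tag): sum = 36+100+54+44+1+1 = 236 → 00 ec.

00ec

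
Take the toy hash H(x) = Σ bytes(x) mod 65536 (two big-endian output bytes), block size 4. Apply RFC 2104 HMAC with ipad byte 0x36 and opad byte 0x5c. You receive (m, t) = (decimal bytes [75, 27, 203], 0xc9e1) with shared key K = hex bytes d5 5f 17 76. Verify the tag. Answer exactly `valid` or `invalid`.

invalid

Key hex bytes d5 5f 17 76 is exactly B = 4 bytes: K' = d5 5f 17 76.
K' ⊕ ipad = e3 69 21 40; K' ⊕ opad = 89 03 4b 2a.
Inner hash: sum = 227+105+33+64+75+27+203 = 734 → 02 de.
Outer hash (recomputed tag): sum = 137+3+75+42+2+222 = 481 → 01 e1.
Recomputed tag = 01e1; claimed = c9e1 → mismatch.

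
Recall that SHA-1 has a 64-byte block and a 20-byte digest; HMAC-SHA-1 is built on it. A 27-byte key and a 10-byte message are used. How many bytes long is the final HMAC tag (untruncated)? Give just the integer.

The tag is one SHA-1 digest: 20 bytes.

20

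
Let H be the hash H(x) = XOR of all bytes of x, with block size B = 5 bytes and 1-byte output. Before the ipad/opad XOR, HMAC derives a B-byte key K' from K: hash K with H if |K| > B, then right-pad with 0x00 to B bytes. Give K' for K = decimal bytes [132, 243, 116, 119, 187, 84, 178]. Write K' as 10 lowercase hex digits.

|K| = 7 > B = 5, so first hash the key.
H(K): XOR 84⊕f3⊕74⊕77⊕bb⊕54⊕b2 = 29.
Zero-pad H(K) = 29 to 5 bytes: K' = 29 00 00 00 00.

2900000000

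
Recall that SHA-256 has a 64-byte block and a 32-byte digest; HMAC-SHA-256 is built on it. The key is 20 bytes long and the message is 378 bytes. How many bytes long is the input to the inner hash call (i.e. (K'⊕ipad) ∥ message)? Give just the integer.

Key is 20 ≤ 64 bytes, zero-padded: |K'| = 64.
Inner input = (K'⊕ipad) ∥ m → 64 + 378 = 442 bytes.

442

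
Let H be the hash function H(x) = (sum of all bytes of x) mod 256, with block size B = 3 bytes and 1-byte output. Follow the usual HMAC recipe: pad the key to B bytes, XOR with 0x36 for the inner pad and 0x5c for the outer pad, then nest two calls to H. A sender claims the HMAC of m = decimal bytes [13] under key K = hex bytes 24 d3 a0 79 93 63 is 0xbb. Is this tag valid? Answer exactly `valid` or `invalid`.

valid

Key hex bytes 24 d3 a0 79 93 63 is 6 bytes > B = 3, so hash it first: H(key) = 06, then zero-pad to 3 bytes: K' = 06 00 00.
K' ⊕ ipad = 30 36 36; K' ⊕ opad = 5a 5c 5c.
Inner hash: sum = 48+54+54+13 = 169 → a9.
Outer hash (recomputed tag): sum = 90+92+92+169 = 443; mod 256 = 187 → bb.
Recomputed tag = bb; claimed = bb → match.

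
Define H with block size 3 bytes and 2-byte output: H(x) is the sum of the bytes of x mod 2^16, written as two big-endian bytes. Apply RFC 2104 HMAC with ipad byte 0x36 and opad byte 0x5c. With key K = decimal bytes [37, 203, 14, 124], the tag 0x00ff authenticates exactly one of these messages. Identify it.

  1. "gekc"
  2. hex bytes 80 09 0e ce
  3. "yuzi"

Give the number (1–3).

2

Key decimal bytes [37, 203, 14, 124] = 25 cb 0e 7c is 4 bytes > B = 3, so hash it first: H(key) = 01 7a, then zero-pad to 3 bytes: K' = 01 7a 00.
K' ⊕ ipad = 37 4c 36; K' ⊕ opad = 5d 26 5c.
m1: inner = H(37 4c 36 67 65 6b 63) = 02 53; tag = H(5d 26 5c 02 53) = 0134
m2: inner = H(37 4c 36 80 09 0e ce) = 02 1e; tag = H(5d 26 5c 02 1e) = 00ff ← matches
m3: inner = H(37 4c 36 79 75 7a 69) = 02 8a; tag = H(5d 26 5c 02 8a) = 016b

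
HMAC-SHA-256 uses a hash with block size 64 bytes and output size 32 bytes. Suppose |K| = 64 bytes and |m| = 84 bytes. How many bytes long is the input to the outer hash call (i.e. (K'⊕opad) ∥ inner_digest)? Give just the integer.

96

Key is 64 ≤ 64 bytes, zero-padded: |K'| = 64.
Outer input = (K'⊕opad) ∥ H(inner) → 64 + 32 = 96 bytes.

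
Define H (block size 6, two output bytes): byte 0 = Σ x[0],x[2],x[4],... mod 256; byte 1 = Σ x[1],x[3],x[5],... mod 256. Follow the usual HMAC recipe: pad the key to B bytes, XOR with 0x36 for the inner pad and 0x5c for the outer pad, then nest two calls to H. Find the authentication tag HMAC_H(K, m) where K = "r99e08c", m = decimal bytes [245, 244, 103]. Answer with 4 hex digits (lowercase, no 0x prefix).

ea82

Key "r99e08c" = 72 39 39 65 30 38 63 is 7 bytes > B = 6, so hash it first: H(key) = 3e d6, then zero-pad to 6 bytes: K' = 3e d6 00 00 00 00.
K' ⊕ ipad = 08 e0 36 36 36 36.  K' ⊕ opad = 62 8a 5c 5c 5c 5c.
Inner input = (K'⊕ipad) ∥ m = 08 e0 36 36 36 36 ∥ f5 f4 67.
Inner hash: even-index sum = 464 mod 256 = 208; odd-index sum = 576 mod 256 = 64 → d0 40.
Outer input = (K'⊕opad) ∥ inner = 62 8a 5c 5c 5c 5c ∥ d0 40.
Outer hash (tag): even-index sum = 490 mod 256 = 234; odd-index sum = 386 mod 256 = 130 → ea 82.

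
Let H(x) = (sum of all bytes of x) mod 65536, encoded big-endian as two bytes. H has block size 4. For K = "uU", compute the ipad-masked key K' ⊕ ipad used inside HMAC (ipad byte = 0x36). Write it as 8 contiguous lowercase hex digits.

Key "uU" = 75 55 is 2 bytes ≤ B = 4; zero-pad to 4 bytes: K' = 75 55 00 00.
XOR each byte with 0x36: 75⊕36=43, 55⊕36=63, 00⊕36=36, 00⊕36=36.

43633636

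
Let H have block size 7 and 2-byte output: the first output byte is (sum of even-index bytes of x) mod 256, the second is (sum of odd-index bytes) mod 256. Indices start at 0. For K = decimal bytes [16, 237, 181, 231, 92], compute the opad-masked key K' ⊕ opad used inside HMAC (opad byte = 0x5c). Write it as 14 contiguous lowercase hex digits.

4cb1e9bb005c5c

Key decimal bytes [16, 237, 181, 231, 92] = 10 ed b5 e7 5c is 5 bytes ≤ B = 7; zero-pad to 7 bytes: K' = 10 ed b5 e7 5c 00 00.
XOR each byte with 0x5c: 10⊕5c=4c, ed⊕5c=b1, b5⊕5c=e9, e7⊕5c=bb, 5c⊕5c=00, 00⊕5c=5c, 00⊕5c=5c.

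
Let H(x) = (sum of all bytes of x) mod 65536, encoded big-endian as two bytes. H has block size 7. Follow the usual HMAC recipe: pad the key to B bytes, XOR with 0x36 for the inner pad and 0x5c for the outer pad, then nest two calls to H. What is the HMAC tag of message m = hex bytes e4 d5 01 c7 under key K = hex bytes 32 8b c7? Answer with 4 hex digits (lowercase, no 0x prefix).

0360

Key hex bytes 32 8b c7 is 3 bytes ≤ B = 7; zero-pad to 7 bytes: K' = 32 8b c7 00 00 00 00.
K' ⊕ ipad = 04 bd f1 36 36 36 36.  K' ⊕ opad = 6e d7 9b 5c 5c 5c 5c.
Inner input = (K'⊕ipad) ∥ m = 04 bd f1 36 36 36 36 ∥ e4 d5 01 c7.
Inner hash: sum = 4+189+241+54+54+54+54+228+213+1+199 = 1291 → 05 0b.
Outer input = (K'⊕opad) ∥ inner = 6e d7 9b 5c 5c 5c 5c ∥ 05 0b.
Outer hash (tag): sum = 110+215+155+92+92+92+92+5+11 = 864 → 03 60.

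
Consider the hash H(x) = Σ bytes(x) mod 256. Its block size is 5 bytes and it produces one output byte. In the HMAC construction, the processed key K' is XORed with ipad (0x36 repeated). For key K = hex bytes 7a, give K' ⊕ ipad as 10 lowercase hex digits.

4c36363636

Key hex bytes 7a is 1 byte ≤ B = 5; zero-pad to 5 bytes: K' = 7a 00 00 00 00.
XOR each byte with 0x36: 7a⊕36=4c, 00⊕36=36, 00⊕36=36, 00⊕36=36, 00⊕36=36.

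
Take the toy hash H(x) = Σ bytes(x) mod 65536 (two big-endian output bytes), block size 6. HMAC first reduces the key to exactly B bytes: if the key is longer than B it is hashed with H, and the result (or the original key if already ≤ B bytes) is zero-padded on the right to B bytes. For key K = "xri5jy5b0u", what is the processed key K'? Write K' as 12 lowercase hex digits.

|K| = 10 > B = 6, so first hash the key.
H(K): sum = 120+114+105+53+106+121+53+98+48+117 = 935 → 03 a7.
Zero-pad H(K) = 03 a7 to 6 bytes: K' = 03 a7 00 00 00 00.

03a700000000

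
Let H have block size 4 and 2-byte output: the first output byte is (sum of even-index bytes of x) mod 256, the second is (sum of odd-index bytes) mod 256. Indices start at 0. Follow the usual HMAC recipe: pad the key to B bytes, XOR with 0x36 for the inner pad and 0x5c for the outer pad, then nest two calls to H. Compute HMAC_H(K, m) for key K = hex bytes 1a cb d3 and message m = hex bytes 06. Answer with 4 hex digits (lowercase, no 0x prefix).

ec26

Key hex bytes 1a cb d3 is 3 bytes ≤ B = 4; zero-pad to 4 bytes: K' = 1a cb d3 00.
K' ⊕ ipad = 2c fd e5 36.  K' ⊕ opad = 46 97 8f 5c.
Inner input = (K'⊕ipad) ∥ m = 2c fd e5 36 ∥ 06.
Inner hash: even-index sum = 279 mod 256 = 23; odd-index sum = 307 mod 256 = 51 → 17 33.
Outer input = (K'⊕opad) ∥ inner = 46 97 8f 5c ∥ 17 33.
Outer hash (tag): even-index sum = 236 mod 256 = 236; odd-index sum = 294 mod 256 = 38 → ec 26.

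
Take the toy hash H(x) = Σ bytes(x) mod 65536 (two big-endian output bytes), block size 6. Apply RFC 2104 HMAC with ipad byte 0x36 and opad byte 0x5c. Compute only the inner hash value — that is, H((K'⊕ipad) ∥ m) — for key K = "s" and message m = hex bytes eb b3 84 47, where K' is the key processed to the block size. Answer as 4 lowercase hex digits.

03bc

Key "s" = 73 is 1 byte ≤ B = 6; zero-pad to 6 bytes: K' = 73 00 00 00 00 00.
K' ⊕ ipad = 45 36 36 36 36 36.
Inner input = 45 36 36 36 36 36 ∥ eb b3 84 47.
Inner hash: sum = 69+54+54+54+54+54+235+179+132+71 = 956 → 03 bc.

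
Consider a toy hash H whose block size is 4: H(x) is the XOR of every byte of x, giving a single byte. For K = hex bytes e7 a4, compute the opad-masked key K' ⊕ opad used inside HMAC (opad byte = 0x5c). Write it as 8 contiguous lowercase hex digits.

bbf85c5c

Key hex bytes e7 a4 is 2 bytes ≤ B = 4; zero-pad to 4 bytes: K' = e7 a4 00 00.
XOR each byte with 0x5c: e7⊕5c=bb, a4⊕5c=f8, 00⊕5c=5c, 00⊕5c=5c.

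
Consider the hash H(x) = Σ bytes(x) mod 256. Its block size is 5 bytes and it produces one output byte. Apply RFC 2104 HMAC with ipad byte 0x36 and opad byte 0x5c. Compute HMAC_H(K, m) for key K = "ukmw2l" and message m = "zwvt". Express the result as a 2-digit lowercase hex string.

Key "ukmw2l" = 75 6b 6d 77 32 6c is 6 bytes > B = 5, so hash it first: H(key) = 62, then zero-pad to 5 bytes: K' = 62 00 00 00 00.
K' ⊕ ipad = 54 36 36 36 36.  K' ⊕ opad = 3e 5c 5c 5c 5c.
Inner input = (K'⊕ipad) ∥ m = 54 36 36 36 36 ∥ 7a 77 76 74.
Inner hash: sum = 84+54+54+54+54+122+119+118+116 = 775; mod 256 = 7 → 07.
Outer input = (K'⊕opad) ∥ inner = 3e 5c 5c 5c 5c ∥ 07.
Outer hash (tag): sum = 62+92+92+92+92+7 = 437; mod 256 = 181 → b5.

b5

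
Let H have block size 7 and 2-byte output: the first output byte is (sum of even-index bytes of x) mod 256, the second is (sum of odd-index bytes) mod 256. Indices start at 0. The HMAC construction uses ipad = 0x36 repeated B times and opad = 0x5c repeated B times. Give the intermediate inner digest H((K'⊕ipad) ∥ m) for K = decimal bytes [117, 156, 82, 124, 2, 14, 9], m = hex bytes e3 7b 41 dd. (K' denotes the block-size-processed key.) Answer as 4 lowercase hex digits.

Key decimal bytes [117, 156, 82, 124, 2, 14, 9] = 75 9c 52 7c 02 0e 09 is exactly B = 7 bytes: K' = 75 9c 52 7c 02 0e 09.
K' ⊕ ipad = 43 aa 64 4a 34 38 3f.
Inner input = 43 aa 64 4a 34 38 3f ∥ e3 7b 41 dd.
Inner hash: even-index sum = 626 mod 256 = 114; odd-index sum = 592 mod 256 = 80 → 72 50.

7250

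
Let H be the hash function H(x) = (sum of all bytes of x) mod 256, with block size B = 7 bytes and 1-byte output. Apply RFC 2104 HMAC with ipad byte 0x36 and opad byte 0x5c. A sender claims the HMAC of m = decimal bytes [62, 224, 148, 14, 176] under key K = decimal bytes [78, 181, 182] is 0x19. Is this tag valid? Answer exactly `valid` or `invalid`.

invalid

Key decimal bytes [78, 181, 182] = 4e b5 b6 is 3 bytes ≤ B = 7; zero-pad to 7 bytes: K' = 4e b5 b6 00 00 00 00.
K' ⊕ ipad = 78 83 80 36 36 36 36; K' ⊕ opad = 12 e9 ea 5c 5c 5c 5c.
Inner hash: sum = 120+131+128+54+54+54+54+62+224+148+14+176 = 1219; mod 256 = 195 → c3.
Outer hash (recomputed tag): sum = 18+233+234+92+92+92+92+195 = 1048; mod 256 = 24 → 18.
Recomputed tag = 18; claimed = 19 → mismatch.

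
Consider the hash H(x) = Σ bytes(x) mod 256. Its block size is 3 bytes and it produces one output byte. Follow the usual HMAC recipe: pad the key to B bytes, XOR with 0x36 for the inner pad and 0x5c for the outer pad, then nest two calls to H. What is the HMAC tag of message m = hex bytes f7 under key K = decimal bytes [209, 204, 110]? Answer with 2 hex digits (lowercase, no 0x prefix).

7f

Key decimal bytes [209, 204, 110] = d1 cc 6e is exactly B = 3 bytes: K' = d1 cc 6e.
K' ⊕ ipad = e7 fa 58.  K' ⊕ opad = 8d 90 32.
Inner input = (K'⊕ipad) ∥ m = e7 fa 58 ∥ f7.
Inner hash: sum = 231+250+88+247 = 816; mod 256 = 48 → 30.
Outer input = (K'⊕opad) ∥ inner = 8d 90 32 ∥ 30.
Outer hash (tag): sum = 141+144+50+48 = 383; mod 256 = 127 → 7f.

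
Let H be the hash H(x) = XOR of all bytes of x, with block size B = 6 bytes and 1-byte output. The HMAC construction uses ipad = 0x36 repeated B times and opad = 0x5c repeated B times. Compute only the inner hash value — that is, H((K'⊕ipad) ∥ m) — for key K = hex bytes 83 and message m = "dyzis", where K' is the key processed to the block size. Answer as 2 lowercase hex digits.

Key hex bytes 83 is 1 byte ≤ B = 6; zero-pad to 6 bytes: K' = 83 00 00 00 00 00.
K' ⊕ ipad = b5 36 36 36 36 36.
Inner input = b5 36 36 36 36 36 ∥ 64 79 7a 69 73.
Inner hash: XOR b5⊕36⊕36⊕36⊕36⊕36⊕64⊕79⊕7a⊕69⊕73 = fe.

fe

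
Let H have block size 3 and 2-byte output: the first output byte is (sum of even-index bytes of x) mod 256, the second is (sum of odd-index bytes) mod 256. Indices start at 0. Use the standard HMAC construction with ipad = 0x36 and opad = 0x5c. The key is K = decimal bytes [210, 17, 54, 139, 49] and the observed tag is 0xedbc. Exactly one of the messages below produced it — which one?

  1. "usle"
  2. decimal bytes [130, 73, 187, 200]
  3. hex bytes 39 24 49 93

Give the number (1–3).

3

Key decimal bytes [210, 17, 54, 139, 49] = d2 11 36 8b 31 is 5 bytes > B = 3, so hash it first: H(key) = 39 9c, then zero-pad to 3 bytes: K' = 39 9c 00.
K' ⊕ ipad = 0f aa 36; K' ⊕ opad = 65 c0 5c.
m1: inner = H(0f aa 36 75 73 6c 65) = 1d 8b; tag = H(65 c0 5c 1d 8b) = 4cdd
m2: inner = H(0f aa 36 82 49 bb c8) = 56 e7; tag = H(65 c0 5c 56 e7) = a816
m3: inner = H(0f aa 36 39 24 49 93) = fc 2c; tag = H(65 c0 5c fc 2c) = edbc ← matches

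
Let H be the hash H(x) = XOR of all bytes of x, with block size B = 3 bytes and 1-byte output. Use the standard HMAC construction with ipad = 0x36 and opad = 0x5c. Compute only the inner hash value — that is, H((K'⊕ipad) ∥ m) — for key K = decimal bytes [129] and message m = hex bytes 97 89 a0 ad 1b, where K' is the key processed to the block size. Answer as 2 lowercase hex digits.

bf

Key decimal bytes [129] = 81 is 1 byte ≤ B = 3; zero-pad to 3 bytes: K' = 81 00 00.
K' ⊕ ipad = b7 36 36.
Inner input = b7 36 36 ∥ 97 89 a0 ad 1b.
Inner hash: XOR b7⊕36⊕36⊕97⊕89⊕a0⊕ad⊕1b = bf.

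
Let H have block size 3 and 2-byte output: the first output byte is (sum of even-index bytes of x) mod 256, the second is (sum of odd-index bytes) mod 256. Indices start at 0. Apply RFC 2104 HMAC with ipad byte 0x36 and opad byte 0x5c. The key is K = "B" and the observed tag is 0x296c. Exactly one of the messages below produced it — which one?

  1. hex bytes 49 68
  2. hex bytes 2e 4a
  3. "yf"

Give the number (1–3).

3

Key "B" = 42 is 1 byte ≤ B = 3; zero-pad to 3 bytes: K' = 42 00 00.
K' ⊕ ipad = 74 36 36; K' ⊕ opad = 1e 5c 5c.
m1: inner = H(74 36 36 49 68) = 12 7f; tag = H(1e 5c 5c 12 7f) = f96e
m2: inner = H(74 36 36 2e 4a) = f4 64; tag = H(1e 5c 5c f4 64) = de50
m3: inner = H(74 36 36 79 66) = 10 af; tag = H(1e 5c 5c 10 af) = 296c ← matches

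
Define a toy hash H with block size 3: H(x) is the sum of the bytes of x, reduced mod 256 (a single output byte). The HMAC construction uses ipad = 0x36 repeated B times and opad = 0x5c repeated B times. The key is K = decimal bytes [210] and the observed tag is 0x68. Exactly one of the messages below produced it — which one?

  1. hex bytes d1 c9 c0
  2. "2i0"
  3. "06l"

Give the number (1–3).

3

Key decimal bytes [210] = d2 is 1 byte ≤ B = 3; zero-pad to 3 bytes: K' = d2 00 00.
K' ⊕ ipad = e4 36 36; K' ⊕ opad = 8e 5c 5c.
m1: inner = H(e4 36 36 d1 c9 c0) = aa; tag = H(8e 5c 5c aa) = f0
m2: inner = H(e4 36 36 32 69 30) = 1b; tag = H(8e 5c 5c 1b) = 61
m3: inner = H(e4 36 36 30 36 6c) = 22; tag = H(8e 5c 5c 22) = 68 ← matches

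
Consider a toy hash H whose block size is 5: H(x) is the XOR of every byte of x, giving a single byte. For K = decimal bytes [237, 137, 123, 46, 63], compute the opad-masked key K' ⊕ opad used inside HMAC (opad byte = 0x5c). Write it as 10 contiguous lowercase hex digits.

Key decimal bytes [237, 137, 123, 46, 63] = ed 89 7b 2e 3f is exactly B = 5 bytes: K' = ed 89 7b 2e 3f.
XOR each byte with 0x5c: ed⊕5c=b1, 89⊕5c=d5, 7b⊕5c=27, 2e⊕5c=72, 3f⊕5c=63.

b1d5277263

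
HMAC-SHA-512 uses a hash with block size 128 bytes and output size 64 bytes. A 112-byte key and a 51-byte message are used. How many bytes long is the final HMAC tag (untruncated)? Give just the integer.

The tag is one SHA-512 digest: 64 bytes.

64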